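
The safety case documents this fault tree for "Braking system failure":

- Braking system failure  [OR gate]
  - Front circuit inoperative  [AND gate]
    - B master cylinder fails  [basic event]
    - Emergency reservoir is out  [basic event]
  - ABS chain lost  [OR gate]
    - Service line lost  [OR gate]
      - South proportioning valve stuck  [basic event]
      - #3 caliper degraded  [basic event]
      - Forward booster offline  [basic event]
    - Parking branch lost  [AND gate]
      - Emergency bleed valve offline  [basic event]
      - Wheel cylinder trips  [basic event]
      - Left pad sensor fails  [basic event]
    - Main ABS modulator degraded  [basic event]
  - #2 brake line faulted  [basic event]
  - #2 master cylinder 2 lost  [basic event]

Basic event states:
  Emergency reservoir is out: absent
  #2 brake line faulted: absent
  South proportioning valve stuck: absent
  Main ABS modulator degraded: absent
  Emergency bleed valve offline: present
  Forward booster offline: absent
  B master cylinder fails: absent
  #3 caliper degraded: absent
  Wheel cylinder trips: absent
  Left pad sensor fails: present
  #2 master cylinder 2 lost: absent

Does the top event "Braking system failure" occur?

Front circuit inoperative [AND]: B master cylinder fails=not, Emergency reservoir is out=not → not all inputs occur → does not occur.
Service line lost [OR]: South proportioning valve stuck=not, #3 caliper degraded=not, Forward booster offline=not → no input occurs → does not occur.
Parking branch lost [AND]: Emergency bleed valve offline=occurs, Wheel cylinder trips=not, Left pad sensor fails=occurs → not all inputs occur → does not occur.
ABS chain lost [OR]: Service line lost=not, Parking branch lost=not, Main ABS modulator degraded=not → no input occurs → does not occur.
Braking system failure [OR]: Front circuit inoperative=not, ABS chain lost=not, #2 brake line faulted=not, #2 master cylinder 2 lost=not → no input occurs → does not occur.

No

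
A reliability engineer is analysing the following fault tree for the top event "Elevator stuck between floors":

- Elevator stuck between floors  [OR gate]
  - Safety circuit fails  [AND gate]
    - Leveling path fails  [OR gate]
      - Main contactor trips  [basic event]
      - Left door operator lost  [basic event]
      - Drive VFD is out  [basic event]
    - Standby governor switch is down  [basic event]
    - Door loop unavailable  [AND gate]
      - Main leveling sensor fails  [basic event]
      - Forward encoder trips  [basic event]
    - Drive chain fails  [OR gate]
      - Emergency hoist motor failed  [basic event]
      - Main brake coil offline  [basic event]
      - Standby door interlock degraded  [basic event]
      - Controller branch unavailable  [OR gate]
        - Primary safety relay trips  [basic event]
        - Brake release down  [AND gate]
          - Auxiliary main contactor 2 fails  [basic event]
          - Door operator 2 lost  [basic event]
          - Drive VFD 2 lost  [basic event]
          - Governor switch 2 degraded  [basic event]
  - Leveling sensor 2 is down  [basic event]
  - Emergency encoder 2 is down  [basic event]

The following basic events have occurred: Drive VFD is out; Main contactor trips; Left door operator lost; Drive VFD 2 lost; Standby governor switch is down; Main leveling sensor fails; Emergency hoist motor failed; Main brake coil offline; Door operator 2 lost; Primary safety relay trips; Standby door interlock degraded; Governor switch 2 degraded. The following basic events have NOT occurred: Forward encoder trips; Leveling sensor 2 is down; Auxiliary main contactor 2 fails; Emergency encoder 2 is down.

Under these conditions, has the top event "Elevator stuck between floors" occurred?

Leveling path fails [OR]: Main contactor trips=occurs, Left door operator lost=occurs, Drive VFD is out=occurs → at least one input occurs → occurs.
Door loop unavailable [AND]: Main leveling sensor fails=occurs, Forward encoder trips=not → not all inputs occur → does not occur.
Brake release down [AND]: Auxiliary main contactor 2 fails=not, Door operator 2 lost=occurs, Drive VFD 2 lost=occurs, Governor switch 2 degraded=occurs → not all inputs occur → does not occur.
Controller branch unavailable [OR]: Primary safety relay trips=occurs, Brake release down=not → at least one input occurs → occurs.
Drive chain fails [OR]: Emergency hoist motor failed=occurs, Main brake coil offline=occurs, Standby door interlock degraded=occurs, Controller branch unavailable=occurs → at least one input occurs → occurs.
Safety circuit fails [AND]: Leveling path fails=occurs, Standby governor switch is down=occurs, Door loop unavailable=not, Drive chain fails=occurs → not all inputs occur → does not occur.
Elevator stuck between floors [OR]: Safety circuit fails=not, Leveling sensor 2 is down=not, Emergency encoder 2 is down=not → no input occurs → does not occur.

No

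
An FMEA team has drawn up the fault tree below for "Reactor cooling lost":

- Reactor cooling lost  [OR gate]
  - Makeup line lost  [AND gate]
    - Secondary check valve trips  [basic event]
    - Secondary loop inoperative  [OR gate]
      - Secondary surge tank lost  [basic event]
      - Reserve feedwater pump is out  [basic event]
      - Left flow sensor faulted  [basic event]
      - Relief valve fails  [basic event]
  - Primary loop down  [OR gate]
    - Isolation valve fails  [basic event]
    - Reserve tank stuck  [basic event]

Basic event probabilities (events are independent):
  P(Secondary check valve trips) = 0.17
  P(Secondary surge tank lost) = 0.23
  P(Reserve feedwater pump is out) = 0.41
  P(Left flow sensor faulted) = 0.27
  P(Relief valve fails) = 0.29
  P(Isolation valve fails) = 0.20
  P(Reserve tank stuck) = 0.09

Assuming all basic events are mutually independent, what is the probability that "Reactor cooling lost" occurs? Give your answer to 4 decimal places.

0.3666

P(Secondary loop inoperative) [OR] = 1 − (1−0.23) × (1−0.41) × (1−0.27) × (1−0.29) = 0.764536
P(Makeup line lost) [AND] = 0.17 × 0.764536 = 0.129971
P(Primary loop down) [OR] = 1 − (1−0.20) × (1−0.09) = 0.272000
P(Reactor cooling lost) [OR] = 1 − (1−0.129971) × (1−0.272000) = 0.366619
Rounded to 4 decimal places: P(Reactor cooling lost) ≈ 0.3666.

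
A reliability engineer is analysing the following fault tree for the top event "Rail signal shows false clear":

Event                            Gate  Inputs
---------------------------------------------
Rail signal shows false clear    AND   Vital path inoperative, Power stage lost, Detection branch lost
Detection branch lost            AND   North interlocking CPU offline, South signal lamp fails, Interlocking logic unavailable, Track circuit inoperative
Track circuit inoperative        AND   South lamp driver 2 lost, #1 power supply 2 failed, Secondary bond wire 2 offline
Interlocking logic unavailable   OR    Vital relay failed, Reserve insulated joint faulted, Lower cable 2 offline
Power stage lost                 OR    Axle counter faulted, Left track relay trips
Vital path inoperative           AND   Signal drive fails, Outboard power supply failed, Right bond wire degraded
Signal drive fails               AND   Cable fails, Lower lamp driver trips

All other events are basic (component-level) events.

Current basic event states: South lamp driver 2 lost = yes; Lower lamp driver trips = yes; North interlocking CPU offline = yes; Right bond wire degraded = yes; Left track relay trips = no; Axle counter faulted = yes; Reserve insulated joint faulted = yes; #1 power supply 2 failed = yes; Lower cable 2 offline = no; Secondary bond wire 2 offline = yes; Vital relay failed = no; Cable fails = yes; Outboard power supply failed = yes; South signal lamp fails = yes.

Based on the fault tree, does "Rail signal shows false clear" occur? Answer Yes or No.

Yes

Signal drive fails [AND]: Cable fails=occurs, Lower lamp driver trips=occurs → all inputs occur → occurs.
Vital path inoperative [AND]: Signal drive fails=occurs, Outboard power supply failed=occurs, Right bond wire degraded=occurs → all inputs occur → occurs.
Power stage lost [OR]: Axle counter faulted=occurs, Left track relay trips=not → at least one input occurs → occurs.
Interlocking logic unavailable [OR]: Vital relay failed=not, Reserve insulated joint faulted=occurs, Lower cable 2 offline=not → at least one input occurs → occurs.
Track circuit inoperative [AND]: South lamp driver 2 lost=occurs, #1 power supply 2 failed=occurs, Secondary bond wire 2 offline=occurs → all inputs occur → occurs.
Detection branch lost [AND]: North interlocking CPU offline=occurs, South signal lamp fails=occurs, Interlocking logic unavailable=occurs, Track circuit inoperative=occurs → all inputs occur → occurs.
Rail signal shows false clear [AND]: Vital path inoperative=occurs, Power stage lost=occurs, Detection branch lost=occurs → all inputs occur → occurs.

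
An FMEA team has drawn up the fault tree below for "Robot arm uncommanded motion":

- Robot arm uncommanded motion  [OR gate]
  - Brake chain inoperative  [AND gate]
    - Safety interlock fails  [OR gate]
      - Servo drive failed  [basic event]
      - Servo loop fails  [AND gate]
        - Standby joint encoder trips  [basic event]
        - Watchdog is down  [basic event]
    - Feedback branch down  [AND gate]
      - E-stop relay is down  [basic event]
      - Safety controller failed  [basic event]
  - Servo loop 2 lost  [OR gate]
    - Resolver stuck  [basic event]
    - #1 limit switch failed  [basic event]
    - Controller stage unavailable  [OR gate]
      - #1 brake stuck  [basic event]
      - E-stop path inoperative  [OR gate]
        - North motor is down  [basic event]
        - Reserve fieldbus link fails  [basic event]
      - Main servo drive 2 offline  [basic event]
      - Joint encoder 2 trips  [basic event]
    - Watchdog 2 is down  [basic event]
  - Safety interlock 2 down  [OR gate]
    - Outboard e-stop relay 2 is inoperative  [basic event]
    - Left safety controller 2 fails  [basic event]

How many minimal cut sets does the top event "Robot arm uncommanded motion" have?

12

Servo loop fails [AND]: one cut set from each child combined → 1 × 1 = 1 cut set(s).
Safety interlock fails [OR]: union of children's cut sets → 2 cut set(s).
Feedback branch down [AND]: one cut set from each child combined → 1 × 1 = 1 cut set(s).
Brake chain inoperative [AND]: one cut set from each child combined → 2 × 1 = 2 cut set(s).
E-stop path inoperative [OR]: union of children's cut sets → 2 cut set(s).
Controller stage unavailable [OR]: union of children's cut sets → 5 cut set(s).
Servo loop 2 lost [OR]: union of children's cut sets → 8 cut set(s).
Safety interlock 2 down [OR]: union of children's cut sets → 2 cut set(s).
Robot arm uncommanded motion [OR]: union of children's cut sets → 12 cut set(s).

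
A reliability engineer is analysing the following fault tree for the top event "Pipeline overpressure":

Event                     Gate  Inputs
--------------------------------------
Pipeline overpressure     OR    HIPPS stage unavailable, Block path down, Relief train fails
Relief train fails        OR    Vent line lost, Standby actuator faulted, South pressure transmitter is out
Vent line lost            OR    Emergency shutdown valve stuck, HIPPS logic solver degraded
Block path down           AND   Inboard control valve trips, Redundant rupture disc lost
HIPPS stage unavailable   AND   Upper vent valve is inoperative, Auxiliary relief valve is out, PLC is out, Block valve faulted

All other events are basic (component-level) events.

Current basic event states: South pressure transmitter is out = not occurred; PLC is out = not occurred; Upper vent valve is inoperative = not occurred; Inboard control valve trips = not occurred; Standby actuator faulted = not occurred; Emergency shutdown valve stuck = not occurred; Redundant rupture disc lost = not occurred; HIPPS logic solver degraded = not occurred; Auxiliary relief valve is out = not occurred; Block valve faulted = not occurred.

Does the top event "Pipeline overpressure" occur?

No

HIPPS stage unavailable [AND]: Upper vent valve is inoperative=not, Auxiliary relief valve is out=not, PLC is out=not, Block valve faulted=not → not all inputs occur → does not occur.
Block path down [AND]: Inboard control valve trips=not, Redundant rupture disc lost=not → not all inputs occur → does not occur.
Vent line lost [OR]: Emergency shutdown valve stuck=not, HIPPS logic solver degraded=not → no input occurs → does not occur.
Relief train fails [OR]: Vent line lost=not, Standby actuator faulted=not, South pressure transmitter is out=not → no input occurs → does not occur.
Pipeline overpressure [OR]: HIPPS stage unavailable=not, Block path down=not, Relief train fails=not → no input occurs → does not occur.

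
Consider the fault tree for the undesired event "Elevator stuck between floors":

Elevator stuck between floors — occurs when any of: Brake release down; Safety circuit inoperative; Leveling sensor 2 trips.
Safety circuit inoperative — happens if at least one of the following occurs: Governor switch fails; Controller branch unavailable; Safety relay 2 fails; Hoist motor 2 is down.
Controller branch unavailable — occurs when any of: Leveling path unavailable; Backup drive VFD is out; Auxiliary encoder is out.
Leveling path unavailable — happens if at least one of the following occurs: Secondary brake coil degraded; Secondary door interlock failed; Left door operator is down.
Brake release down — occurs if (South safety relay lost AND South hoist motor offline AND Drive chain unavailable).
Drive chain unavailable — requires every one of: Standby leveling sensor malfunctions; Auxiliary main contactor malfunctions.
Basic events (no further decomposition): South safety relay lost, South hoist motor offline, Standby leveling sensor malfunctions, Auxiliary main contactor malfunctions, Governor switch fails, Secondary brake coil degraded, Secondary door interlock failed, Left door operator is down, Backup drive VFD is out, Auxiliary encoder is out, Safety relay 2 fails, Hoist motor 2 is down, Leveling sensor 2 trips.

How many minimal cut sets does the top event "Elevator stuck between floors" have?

Drive chain unavailable [AND]: one cut set from each child combined → 1 × 1 = 1 cut set(s).
Brake release down [AND]: one cut set from each child combined → 1 × 1 × 1 = 1 cut set(s).
Leveling path unavailable [OR]: union of children's cut sets → 3 cut set(s).
Controller branch unavailable [OR]: union of children's cut sets → 5 cut set(s).
Safety circuit inoperative [OR]: union of children's cut sets → 8 cut set(s).
Elevator stuck between floors [OR]: union of children's cut sets → 10 cut set(s).
Minimal cut sets: {Auxiliary main contactor malfunctions, South hoist motor offline, South safety relay lost, Standby leveling sensor malfunctions}; {Governor switch fails}; {Secondary brake coil degraded}; {Secondary door interlock failed}; {Left door operator is down}; {Backup drive VFD is out}; {Auxiliary encoder is out}; {Safety relay 2 fails}; {Hoist motor 2 is down}; {Leveling sensor 2 trips}.

10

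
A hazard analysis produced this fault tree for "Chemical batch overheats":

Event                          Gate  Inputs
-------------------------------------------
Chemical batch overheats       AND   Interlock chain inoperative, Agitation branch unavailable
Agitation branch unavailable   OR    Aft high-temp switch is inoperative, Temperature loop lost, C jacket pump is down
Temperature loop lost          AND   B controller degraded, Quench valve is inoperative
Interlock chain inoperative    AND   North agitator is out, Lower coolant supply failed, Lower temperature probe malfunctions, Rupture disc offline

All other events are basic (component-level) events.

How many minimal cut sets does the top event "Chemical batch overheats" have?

Interlock chain inoperative [AND]: one cut set from each child combined → 1 × 1 × 1 × 1 = 1 cut set(s).
Temperature loop lost [AND]: one cut set from each child combined → 1 × 1 = 1 cut set(s).
Agitation branch unavailable [OR]: union of children's cut sets → 3 cut set(s).
Chemical batch overheats [AND]: one cut set from each child combined → 1 × 3 = 3 cut set(s).
Minimal cut sets: {Aft high-temp switch is inoperative, Lower coolant supply failed, Lower temperature probe malfunctions, North agitator is out, Rupture disc offline}; {B controller degraded, Lower coolant supply failed, Lower temperature probe malfunctions, North agitator is out, Quench valve is inoperative, Rupture disc offline}; {C jacket pump is down, Lower coolant supply failed, Lower temperature probe malfunctions, North agitator is out, Rupture disc offline}.

3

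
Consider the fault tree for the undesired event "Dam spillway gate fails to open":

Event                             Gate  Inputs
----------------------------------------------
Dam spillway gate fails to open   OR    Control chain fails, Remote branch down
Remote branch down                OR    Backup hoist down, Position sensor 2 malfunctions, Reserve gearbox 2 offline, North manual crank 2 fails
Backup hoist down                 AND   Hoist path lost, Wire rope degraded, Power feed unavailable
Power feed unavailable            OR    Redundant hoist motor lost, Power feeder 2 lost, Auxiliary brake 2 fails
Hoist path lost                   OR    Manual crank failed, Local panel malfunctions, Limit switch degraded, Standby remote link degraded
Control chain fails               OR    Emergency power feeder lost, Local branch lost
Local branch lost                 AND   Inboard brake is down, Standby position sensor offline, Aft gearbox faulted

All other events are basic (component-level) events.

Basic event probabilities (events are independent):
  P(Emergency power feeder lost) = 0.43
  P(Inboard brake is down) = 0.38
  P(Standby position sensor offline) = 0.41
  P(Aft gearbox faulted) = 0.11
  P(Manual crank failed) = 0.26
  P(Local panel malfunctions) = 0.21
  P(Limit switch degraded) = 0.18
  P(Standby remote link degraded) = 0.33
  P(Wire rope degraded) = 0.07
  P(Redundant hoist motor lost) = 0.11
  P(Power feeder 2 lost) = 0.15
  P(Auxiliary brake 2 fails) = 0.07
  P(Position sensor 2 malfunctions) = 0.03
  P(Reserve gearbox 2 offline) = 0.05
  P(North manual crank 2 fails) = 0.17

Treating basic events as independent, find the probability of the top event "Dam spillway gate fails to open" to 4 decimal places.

0.5775

P(Local branch lost) [AND] = 0.38 × 0.41 × 0.11 = 0.017138
P(Control chain fails) [OR] = 1 − (1−0.43) × (1−0.017138) = 0.439769
P(Hoist path lost) [OR] = 1 − (1−0.26) × (1−0.21) × (1−0.18) × (1−0.33) = 0.678821
P(Power feed unavailable) [OR] = 1 − (1−0.11) × (1−0.15) × (1−0.07) = 0.296455
P(Backup hoist down) [AND] = 0.678821 × 0.07 × 0.296455 = 0.014087
P(Remote branch down) [OR] = 1 − (1−0.014087) × (1−0.03) × (1−0.05) × (1−0.17) = 0.245929
P(Dam spillway gate fails to open) [OR] = 1 − (1−0.439769) × (1−0.245929) = 0.577546
Rounded to 4 decimal places: P(Dam spillway gate fails to open) ≈ 0.5775.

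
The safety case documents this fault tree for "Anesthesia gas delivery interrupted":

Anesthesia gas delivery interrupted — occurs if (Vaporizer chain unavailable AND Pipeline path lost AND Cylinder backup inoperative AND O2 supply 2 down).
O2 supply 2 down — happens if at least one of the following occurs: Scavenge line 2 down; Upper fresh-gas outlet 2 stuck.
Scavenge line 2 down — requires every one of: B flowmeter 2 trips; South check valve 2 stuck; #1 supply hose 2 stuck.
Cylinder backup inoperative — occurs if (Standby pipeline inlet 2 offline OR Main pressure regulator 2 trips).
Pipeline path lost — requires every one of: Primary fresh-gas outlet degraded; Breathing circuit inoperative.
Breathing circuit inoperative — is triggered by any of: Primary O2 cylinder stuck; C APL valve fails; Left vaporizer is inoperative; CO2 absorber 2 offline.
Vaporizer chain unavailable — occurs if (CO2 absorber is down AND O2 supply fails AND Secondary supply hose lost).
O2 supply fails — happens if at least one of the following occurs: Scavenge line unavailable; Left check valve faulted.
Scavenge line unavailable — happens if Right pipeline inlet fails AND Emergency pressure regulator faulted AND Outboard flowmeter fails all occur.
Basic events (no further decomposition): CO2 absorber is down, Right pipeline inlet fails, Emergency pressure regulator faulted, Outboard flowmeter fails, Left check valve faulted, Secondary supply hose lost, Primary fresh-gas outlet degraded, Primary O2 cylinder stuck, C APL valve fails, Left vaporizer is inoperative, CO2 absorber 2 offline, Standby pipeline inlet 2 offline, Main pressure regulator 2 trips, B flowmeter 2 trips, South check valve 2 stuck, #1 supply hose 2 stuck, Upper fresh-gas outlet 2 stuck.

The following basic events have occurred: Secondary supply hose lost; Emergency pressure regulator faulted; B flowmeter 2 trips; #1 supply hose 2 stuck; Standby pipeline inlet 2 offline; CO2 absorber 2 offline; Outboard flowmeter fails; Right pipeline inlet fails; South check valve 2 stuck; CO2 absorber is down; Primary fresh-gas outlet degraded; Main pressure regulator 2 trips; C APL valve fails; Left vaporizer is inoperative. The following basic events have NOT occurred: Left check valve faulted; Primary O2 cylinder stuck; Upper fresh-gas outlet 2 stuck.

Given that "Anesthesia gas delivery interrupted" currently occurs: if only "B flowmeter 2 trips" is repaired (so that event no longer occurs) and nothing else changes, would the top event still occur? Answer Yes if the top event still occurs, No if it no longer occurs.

Counterfactual: set "B flowmeter 2 trips" to not occurred.
Scavenge line unavailable [AND]: Right pipeline inlet fails=occurs, Emergency pressure regulator faulted=occurs, Outboard flowmeter fails=occurs → all inputs occur → occurs.
O2 supply fails [OR]: Scavenge line unavailable=occurs, Left check valve faulted=not → at least one input occurs → occurs.
Vaporizer chain unavailable [AND]: CO2 absorber is down=occurs, O2 supply fails=occurs, Secondary supply hose lost=occurs → all inputs occur → occurs.
Breathing circuit inoperative [OR]: Primary O2 cylinder stuck=not, C APL valve fails=occurs, Left vaporizer is inoperative=occurs, CO2 absorber 2 offline=occurs → at least one input occurs → occurs.
Pipeline path lost [AND]: Primary fresh-gas outlet degraded=occurs, Breathing circuit inoperative=occurs → all inputs occur → occurs.
Cylinder backup inoperative [OR]: Standby pipeline inlet 2 offline=occurs, Main pressure regulator 2 trips=occurs → at least one input occurs → occurs.
Scavenge line 2 down [AND]: B flowmeter 2 trips=not, South check valve 2 stuck=occurs, #1 supply hose 2 stuck=occurs → not all inputs occur → does not occur.
O2 supply 2 down [OR]: Scavenge line 2 down=not, Upper fresh-gas outlet 2 stuck=not → no input occurs → does not occur.
Anesthesia gas delivery interrupted [AND]: Vaporizer chain unavailable=occurs, Pipeline path lost=occurs, Cylinder backup inoperative=occurs, O2 supply 2 down=not → not all inputs occur → does not occur.

No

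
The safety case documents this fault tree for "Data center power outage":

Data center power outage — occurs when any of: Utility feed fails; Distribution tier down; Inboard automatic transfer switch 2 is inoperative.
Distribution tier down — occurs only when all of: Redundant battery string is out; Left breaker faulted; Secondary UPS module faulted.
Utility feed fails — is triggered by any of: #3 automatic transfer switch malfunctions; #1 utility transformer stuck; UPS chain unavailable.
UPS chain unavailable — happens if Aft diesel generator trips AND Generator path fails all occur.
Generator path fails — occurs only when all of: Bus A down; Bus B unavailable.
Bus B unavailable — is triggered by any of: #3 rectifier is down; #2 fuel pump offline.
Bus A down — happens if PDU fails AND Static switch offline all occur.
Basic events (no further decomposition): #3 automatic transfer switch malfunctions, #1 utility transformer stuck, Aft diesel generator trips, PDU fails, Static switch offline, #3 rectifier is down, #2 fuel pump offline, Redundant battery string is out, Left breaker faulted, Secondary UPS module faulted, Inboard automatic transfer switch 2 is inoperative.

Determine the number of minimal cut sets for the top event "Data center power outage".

6

Bus A down [AND]: one cut set from each child combined → 1 × 1 = 1 cut set(s).
Bus B unavailable [OR]: union of children's cut sets → 2 cut set(s).
Generator path fails [AND]: one cut set from each child combined → 1 × 2 = 2 cut set(s).
UPS chain unavailable [AND]: one cut set from each child combined → 1 × 2 = 2 cut set(s).
Utility feed fails [OR]: union of children's cut sets → 4 cut set(s).
Distribution tier down [AND]: one cut set from each child combined → 1 × 1 × 1 = 1 cut set(s).
Data center power outage [OR]: union of children's cut sets → 6 cut set(s).
Minimal cut sets: {#3 automatic transfer switch malfunctions}; {#1 utility transformer stuck}; {#3 rectifier is down, Aft diesel generator trips, PDU fails, Static switch offline}; {#2 fuel pump offline, Aft diesel generator trips, PDU fails, Static switch offline}; {Left breaker faulted, Redundant battery string is out, Secondary UPS module faulted}; {Inboard automatic transfer switch 2 is inoperative}.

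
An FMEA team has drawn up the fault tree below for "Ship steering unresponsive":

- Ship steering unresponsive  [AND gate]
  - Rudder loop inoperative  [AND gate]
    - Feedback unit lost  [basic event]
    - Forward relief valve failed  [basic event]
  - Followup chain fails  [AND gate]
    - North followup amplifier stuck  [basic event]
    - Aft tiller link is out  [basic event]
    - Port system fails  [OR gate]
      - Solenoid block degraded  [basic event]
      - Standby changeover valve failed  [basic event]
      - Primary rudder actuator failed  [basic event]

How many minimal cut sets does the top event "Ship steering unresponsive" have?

Rudder loop inoperative [AND]: one cut set from each child combined → 1 × 1 = 1 cut set(s).
Port system fails [OR]: union of children's cut sets → 3 cut set(s).
Followup chain fails [AND]: one cut set from each child combined → 1 × 1 × 3 = 3 cut set(s).
Ship steering unresponsive [AND]: one cut set from each child combined → 1 × 3 = 3 cut set(s).
Minimal cut sets: {Aft tiller link is out, Feedback unit lost, Forward relief valve failed, North followup amplifier stuck, Solenoid block degraded}; {Aft tiller link is out, Feedback unit lost, Forward relief valve failed, North followup amplifier stuck, Standby changeover valve failed}; {Aft tiller link is out, Feedback unit lost, Forward relief valve failed, North followup amplifier stuck, Primary rudder actuator failed}.

3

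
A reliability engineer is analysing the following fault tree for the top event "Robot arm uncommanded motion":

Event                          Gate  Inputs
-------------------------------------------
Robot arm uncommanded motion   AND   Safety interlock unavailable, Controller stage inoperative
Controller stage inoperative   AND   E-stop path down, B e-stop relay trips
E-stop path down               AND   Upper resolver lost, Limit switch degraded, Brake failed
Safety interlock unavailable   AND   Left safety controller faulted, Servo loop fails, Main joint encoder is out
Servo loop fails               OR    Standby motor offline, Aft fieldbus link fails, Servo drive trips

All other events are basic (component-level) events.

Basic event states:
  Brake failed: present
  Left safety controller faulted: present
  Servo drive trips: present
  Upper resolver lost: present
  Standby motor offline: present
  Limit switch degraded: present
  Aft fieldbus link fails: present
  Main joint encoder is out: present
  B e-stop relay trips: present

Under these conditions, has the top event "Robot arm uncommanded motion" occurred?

Yes

Servo loop fails [OR]: Standby motor offline=occurs, Aft fieldbus link fails=occurs, Servo drive trips=occurs → at least one input occurs → occurs.
Safety interlock unavailable [AND]: Left safety controller faulted=occurs, Servo loop fails=occurs, Main joint encoder is out=occurs → all inputs occur → occurs.
E-stop path down [AND]: Upper resolver lost=occurs, Limit switch degraded=occurs, Brake failed=occurs → all inputs occur → occurs.
Controller stage inoperative [AND]: E-stop path down=occurs, B e-stop relay trips=occurs → all inputs occur → occurs.
Robot arm uncommanded motion [AND]: Safety interlock unavailable=occurs, Controller stage inoperative=occurs → all inputs occur → occurs.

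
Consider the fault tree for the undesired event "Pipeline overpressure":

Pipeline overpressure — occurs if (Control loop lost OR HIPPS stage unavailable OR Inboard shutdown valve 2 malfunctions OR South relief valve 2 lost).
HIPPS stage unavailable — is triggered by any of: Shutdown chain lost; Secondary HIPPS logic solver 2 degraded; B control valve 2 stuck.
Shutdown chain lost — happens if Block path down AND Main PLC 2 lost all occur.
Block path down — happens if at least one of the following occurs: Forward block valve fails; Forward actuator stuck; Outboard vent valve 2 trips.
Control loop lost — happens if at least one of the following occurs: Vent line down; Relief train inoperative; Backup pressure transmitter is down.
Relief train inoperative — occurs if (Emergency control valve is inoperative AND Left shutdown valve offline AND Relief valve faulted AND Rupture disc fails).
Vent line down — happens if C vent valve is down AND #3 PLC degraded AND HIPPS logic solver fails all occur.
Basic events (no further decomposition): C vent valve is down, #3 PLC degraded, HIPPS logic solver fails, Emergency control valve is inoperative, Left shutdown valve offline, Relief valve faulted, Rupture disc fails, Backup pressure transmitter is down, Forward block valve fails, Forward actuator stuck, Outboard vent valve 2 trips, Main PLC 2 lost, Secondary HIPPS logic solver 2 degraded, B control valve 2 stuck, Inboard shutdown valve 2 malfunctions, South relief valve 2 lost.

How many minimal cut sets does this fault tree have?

10

Vent line down [AND]: one cut set from each child combined → 1 × 1 × 1 = 1 cut set(s).
Relief train inoperative [AND]: one cut set from each child combined → 1 × 1 × 1 × 1 = 1 cut set(s).
Control loop lost [OR]: union of children's cut sets → 3 cut set(s).
Block path down [OR]: union of children's cut sets → 3 cut set(s).
Shutdown chain lost [AND]: one cut set from each child combined → 3 × 1 = 3 cut set(s).
HIPPS stage unavailable [OR]: union of children's cut sets → 5 cut set(s).
Pipeline overpressure [OR]: union of children's cut sets → 10 cut set(s).
Minimal cut sets: {#3 PLC degraded, C vent valve is down, HIPPS logic solver fails}; {Emergency control valve is inoperative, Left shutdown valve offline, Relief valve faulted, Rupture disc fails}; {Backup pressure transmitter is down}; {Forward block valve fails, Main PLC 2 lost}; {Forward actuator stuck, Main PLC 2 lost}; {Main PLC 2 lost, Outboard vent valve 2 trips}; {Secondary HIPPS logic solver 2 degraded}; {B control valve 2 stuck}; {Inboard shutdown valve 2 malfunctions}; {South relief valve 2 lost}.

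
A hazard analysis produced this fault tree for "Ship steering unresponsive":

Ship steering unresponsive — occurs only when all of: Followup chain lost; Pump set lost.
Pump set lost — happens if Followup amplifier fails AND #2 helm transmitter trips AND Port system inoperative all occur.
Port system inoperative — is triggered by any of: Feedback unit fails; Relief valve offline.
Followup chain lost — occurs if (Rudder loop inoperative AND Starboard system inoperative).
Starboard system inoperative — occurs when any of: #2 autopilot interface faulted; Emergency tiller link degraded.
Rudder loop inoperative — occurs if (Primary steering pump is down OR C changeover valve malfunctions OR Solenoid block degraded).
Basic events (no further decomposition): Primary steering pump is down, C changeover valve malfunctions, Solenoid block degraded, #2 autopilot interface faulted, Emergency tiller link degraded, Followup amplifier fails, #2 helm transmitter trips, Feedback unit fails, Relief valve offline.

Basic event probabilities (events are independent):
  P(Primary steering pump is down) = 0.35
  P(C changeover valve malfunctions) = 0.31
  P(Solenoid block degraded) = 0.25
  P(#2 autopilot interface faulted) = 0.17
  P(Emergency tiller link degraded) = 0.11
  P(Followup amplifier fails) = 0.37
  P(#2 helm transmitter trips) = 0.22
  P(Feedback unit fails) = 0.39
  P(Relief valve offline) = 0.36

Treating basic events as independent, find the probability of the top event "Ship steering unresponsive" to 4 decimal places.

0.0086

P(Rudder loop inoperative) [OR] = 1 − (1−0.35) × (1−0.31) × (1−0.25) = 0.663625
P(Starboard system inoperative) [OR] = 1 − (1−0.17) × (1−0.11) = 0.261300
P(Followup chain lost) [AND] = 0.663625 × 0.261300 = 0.173405
P(Port system inoperative) [OR] = 1 − (1−0.39) × (1−0.36) = 0.609600
P(Pump set lost) [AND] = 0.37 × 0.22 × 0.609600 = 0.049621
P(Ship steering unresponsive) [AND] = 0.173405 × 0.049621 = 0.008605
Rounded to 4 decimal places: P(Ship steering unresponsive) ≈ 0.0086.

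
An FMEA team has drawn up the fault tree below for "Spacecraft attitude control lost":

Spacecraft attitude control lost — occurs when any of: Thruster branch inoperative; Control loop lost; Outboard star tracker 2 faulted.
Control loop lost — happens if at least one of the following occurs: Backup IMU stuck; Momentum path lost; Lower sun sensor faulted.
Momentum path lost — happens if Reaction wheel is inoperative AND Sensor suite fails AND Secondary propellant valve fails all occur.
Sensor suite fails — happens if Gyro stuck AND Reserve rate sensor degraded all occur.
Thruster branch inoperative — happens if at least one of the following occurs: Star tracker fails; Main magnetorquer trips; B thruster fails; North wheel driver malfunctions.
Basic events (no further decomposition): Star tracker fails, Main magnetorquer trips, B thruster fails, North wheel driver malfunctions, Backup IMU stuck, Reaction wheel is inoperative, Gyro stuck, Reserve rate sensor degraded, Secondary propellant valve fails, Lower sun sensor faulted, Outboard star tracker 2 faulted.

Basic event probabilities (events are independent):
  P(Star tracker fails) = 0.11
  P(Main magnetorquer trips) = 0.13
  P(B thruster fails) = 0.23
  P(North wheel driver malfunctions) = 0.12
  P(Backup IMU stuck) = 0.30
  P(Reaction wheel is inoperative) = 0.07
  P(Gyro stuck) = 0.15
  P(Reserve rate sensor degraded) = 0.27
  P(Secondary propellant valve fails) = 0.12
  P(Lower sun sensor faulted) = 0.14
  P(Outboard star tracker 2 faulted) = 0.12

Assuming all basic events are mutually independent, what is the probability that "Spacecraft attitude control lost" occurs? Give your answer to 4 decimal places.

0.7221

P(Thruster branch inoperative) [OR] = 1 − (1−0.11) × (1−0.13) × (1−0.23) × (1−0.12) = 0.475334
P(Sensor suite fails) [AND] = 0.15 × 0.27 = 0.040500
P(Momentum path lost) [AND] = 0.07 × 0.040500 × 0.12 = 0.000340
P(Control loop lost) [OR] = 1 − (1−0.30) × (1−0.000340) × (1−0.14) = 0.398205
P(Spacecraft attitude control lost) [OR] = 1 − (1−0.475334) × (1−0.398205) × (1−0.12) = 0.722148
Rounded to 4 decimal places: P(Spacecraft attitude control lost) ≈ 0.7221.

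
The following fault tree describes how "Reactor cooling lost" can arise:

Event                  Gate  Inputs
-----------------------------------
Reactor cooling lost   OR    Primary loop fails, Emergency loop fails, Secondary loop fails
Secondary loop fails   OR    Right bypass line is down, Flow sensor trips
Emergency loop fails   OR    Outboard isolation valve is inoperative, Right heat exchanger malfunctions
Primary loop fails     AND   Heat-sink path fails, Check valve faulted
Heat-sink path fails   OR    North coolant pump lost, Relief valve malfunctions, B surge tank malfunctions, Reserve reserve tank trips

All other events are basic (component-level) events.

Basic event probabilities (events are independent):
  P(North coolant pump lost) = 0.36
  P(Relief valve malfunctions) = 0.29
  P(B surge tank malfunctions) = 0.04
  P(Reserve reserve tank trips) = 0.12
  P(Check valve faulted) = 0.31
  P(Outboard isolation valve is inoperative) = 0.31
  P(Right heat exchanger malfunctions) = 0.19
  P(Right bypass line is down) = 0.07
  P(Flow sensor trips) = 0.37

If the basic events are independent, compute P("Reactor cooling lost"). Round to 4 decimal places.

P(Heat-sink path fails) [OR] = 1 − (1−0.36) × (1−0.29) × (1−0.04) × (1−0.12) = 0.616123
P(Primary loop fails) [AND] = 0.616123 × 0.31 = 0.190998
P(Emergency loop fails) [OR] = 1 − (1−0.31) × (1−0.19) = 0.441100
P(Secondary loop fails) [OR] = 1 − (1−0.07) × (1−0.37) = 0.414100
P(Reactor cooling lost) [OR] = 1 − (1−0.190998) × (1−0.441100) × (1−0.414100) = 0.735085
Rounded to 4 decimal places: P(Reactor cooling lost) ≈ 0.7351.

0.7351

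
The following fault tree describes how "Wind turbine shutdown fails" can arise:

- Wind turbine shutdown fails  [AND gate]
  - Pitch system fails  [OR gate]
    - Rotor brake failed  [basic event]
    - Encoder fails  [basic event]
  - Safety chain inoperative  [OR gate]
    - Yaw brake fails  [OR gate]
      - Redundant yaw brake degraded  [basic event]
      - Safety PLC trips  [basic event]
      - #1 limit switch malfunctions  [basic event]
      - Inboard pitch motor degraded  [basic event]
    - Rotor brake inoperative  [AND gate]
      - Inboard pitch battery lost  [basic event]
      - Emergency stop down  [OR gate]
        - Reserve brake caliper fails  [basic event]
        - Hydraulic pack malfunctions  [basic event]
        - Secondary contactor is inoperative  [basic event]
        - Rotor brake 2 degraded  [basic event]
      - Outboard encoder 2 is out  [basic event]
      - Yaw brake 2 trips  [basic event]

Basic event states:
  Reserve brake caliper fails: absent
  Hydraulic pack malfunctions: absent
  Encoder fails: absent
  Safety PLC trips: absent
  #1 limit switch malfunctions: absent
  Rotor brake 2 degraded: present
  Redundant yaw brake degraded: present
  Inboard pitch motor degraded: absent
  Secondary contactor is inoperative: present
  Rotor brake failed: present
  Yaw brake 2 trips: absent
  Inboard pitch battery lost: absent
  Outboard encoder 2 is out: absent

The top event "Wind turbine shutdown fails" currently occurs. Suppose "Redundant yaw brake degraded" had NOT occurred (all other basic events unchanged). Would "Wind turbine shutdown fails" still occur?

Counterfactual: set "Redundant yaw brake degraded" to not occurred.
Pitch system fails [OR]: Rotor brake failed=occurs, Encoder fails=not → at least one input occurs → occurs.
Yaw brake fails [OR]: Redundant yaw brake degraded=not, Safety PLC trips=not, #1 limit switch malfunctions=not, Inboard pitch motor degraded=not → no input occurs → does not occur.
Emergency stop down [OR]: Reserve brake caliper fails=not, Hydraulic pack malfunctions=not, Secondary contactor is inoperative=occurs, Rotor brake 2 degraded=occurs → at least one input occurs → occurs.
Rotor brake inoperative [AND]: Inboard pitch battery lost=not, Emergency stop down=occurs, Outboard encoder 2 is out=not, Yaw brake 2 trips=not → not all inputs occur → does not occur.
Safety chain inoperative [OR]: Yaw brake fails=not, Rotor brake inoperative=not → no input occurs → does not occur.
Wind turbine shutdown fails [AND]: Pitch system fails=occurs, Safety chain inoperative=not → not all inputs occur → does not occur.

No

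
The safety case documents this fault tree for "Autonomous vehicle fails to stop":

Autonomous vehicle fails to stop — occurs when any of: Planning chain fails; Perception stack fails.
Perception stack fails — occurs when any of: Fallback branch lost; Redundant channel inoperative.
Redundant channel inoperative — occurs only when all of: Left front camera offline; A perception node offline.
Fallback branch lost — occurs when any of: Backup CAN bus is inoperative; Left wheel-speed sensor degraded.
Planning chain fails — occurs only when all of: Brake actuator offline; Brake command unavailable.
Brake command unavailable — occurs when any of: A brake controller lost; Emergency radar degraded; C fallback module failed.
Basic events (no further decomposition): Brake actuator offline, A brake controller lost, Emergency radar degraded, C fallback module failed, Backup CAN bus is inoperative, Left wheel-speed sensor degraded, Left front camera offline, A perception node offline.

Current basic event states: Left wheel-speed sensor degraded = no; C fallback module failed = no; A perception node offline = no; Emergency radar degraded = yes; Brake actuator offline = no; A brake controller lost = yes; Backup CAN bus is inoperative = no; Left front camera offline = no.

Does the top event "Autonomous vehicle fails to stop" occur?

No

Brake command unavailable [OR]: A brake controller lost=occurs, Emergency radar degraded=occurs, C fallback module failed=not → at least one input occurs → occurs.
Planning chain fails [AND]: Brake actuator offline=not, Brake command unavailable=occurs → not all inputs occur → does not occur.
Fallback branch lost [OR]: Backup CAN bus is inoperative=not, Left wheel-speed sensor degraded=not → no input occurs → does not occur.
Redundant channel inoperative [AND]: Left front camera offline=not, A perception node offline=not → not all inputs occur → does not occur.
Perception stack fails [OR]: Fallback branch lost=not, Redundant channel inoperative=not → no input occurs → does not occur.
Autonomous vehicle fails to stop [OR]: Planning chain fails=not, Perception stack fails=not → no input occurs → does not occur.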